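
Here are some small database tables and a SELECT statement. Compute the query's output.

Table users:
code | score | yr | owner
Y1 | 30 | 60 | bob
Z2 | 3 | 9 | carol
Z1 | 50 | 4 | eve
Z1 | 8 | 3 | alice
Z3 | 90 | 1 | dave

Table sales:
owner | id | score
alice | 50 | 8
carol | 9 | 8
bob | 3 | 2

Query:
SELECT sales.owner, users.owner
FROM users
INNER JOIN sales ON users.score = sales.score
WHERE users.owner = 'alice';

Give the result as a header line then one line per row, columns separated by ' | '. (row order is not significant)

After JOIN sales (2 rows):
users.code | users.score | users.yr | users.owner | sales.owner | sales.id | sales.score
Z1 | 8 | 3 | alice | alice | 50 | 8
Z1 | 8 | 3 | alice | carol | 9 | 8
After WHERE (2 rows):
users.code | users.score | users.yr | users.owner | sales.owner | sales.id | sales.score
Z1 | 8 | 3 | alice | alice | 50 | 8
Z1 | 8 | 3 | alice | carol | 9 | 8
After SELECT (2 rows):
sales.owner | users.owner
alice | alice
carol | alice

== RESULT ==
sales.owner | users.owner
alice | alice
carol | alice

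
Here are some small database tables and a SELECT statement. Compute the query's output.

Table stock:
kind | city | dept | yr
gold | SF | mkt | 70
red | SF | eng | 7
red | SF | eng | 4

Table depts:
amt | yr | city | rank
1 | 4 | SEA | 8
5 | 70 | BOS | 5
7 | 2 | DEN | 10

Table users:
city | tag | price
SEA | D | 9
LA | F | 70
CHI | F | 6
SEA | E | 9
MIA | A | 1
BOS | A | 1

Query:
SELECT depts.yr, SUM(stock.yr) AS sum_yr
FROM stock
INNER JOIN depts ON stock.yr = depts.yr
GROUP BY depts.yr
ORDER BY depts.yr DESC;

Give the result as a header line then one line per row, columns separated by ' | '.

After JOIN depts (2 rows):
stock.kind | stock.city | stock.dept | stock.yr | depts.amt | depts.yr | depts.city | depts.rank
gold | SF | mkt | 70 | 5 | 70 | BOS | 5
red | SF | eng | 4 | 1 | 4 | SEA | 8
After GROUP BY (2 rows):
depts.yr | sum_yr
70 | 70
4 | 4
After ORDER BY (2 rows):
depts.yr | sum_yr
70 | 70
4 | 4

== RESULT ==
depts.yr | sum_yr
70 | 70
4 | 4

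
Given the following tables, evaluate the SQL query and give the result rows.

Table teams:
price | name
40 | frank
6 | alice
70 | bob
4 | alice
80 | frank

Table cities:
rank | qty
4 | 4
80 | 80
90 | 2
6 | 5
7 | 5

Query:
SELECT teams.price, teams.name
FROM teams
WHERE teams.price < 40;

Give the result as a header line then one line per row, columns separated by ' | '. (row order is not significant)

After WHERE (2 rows):
teams.price | teams.name
6 | alice
4 | alice
After SELECT (2 rows):
teams.price | teams.name
6 | alice
4 | alice

== RESULT ==
teams.price | teams.name
6 | alice
4 | alice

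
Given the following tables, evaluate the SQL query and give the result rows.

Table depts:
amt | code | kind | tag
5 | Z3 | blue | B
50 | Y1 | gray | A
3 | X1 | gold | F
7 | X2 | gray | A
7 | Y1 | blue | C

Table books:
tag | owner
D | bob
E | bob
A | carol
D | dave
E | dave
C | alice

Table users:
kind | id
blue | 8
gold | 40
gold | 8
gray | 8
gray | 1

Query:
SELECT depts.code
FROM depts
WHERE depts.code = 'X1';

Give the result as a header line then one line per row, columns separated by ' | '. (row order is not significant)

== RESULT ==
depts.code
X1

Derivation:
After WHERE (1 rows):
depts.amt | depts.code | depts.kind | depts.tag
3 | X1 | gold | F
After SELECT (1 rows):
depts.code
X1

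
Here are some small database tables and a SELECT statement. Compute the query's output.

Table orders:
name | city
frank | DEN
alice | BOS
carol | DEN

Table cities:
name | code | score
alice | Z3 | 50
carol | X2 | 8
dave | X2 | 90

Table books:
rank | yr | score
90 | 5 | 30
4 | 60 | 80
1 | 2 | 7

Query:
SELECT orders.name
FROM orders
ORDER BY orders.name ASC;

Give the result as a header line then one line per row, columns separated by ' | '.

== RESULT ==
orders.name
alice
carol
frank

Derivation:
After SELECT (3 rows):
orders.name
frank
alice
carol
After ORDER BY (3 rows):
orders.name
alice
carol
frank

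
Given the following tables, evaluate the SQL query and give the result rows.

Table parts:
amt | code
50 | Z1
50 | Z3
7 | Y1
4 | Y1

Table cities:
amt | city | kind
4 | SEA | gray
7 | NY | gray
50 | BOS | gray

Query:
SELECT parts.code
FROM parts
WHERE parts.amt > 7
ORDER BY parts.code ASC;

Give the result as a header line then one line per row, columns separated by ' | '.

After WHERE (2 rows):
parts.amt | parts.code
50 | Z1
50 | Z3
After SELECT (2 rows):
parts.code
Z1
Z3
After ORDER BY (2 rows):
parts.code
Z1
Z3

== RESULT ==
parts.code
Z1
Z3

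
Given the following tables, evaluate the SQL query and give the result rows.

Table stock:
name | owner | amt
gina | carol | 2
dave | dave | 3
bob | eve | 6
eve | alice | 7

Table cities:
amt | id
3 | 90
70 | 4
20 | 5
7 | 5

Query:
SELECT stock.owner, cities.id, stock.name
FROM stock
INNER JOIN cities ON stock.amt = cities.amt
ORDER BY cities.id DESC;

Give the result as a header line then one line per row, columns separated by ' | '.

After JOIN cities (2 rows):
stock.name | stock.owner | stock.amt | cities.amt | cities.id
dave | dave | 3 | 3 | 90
eve | alice | 7 | 7 | 5
After SELECT (2 rows):
stock.owner | cities.id | stock.name
dave | 90 | dave
alice | 5 | eve
After ORDER BY (2 rows):
stock.owner | cities.id | stock.name
dave | 90 | dave
alice | 5 | eve

== RESULT ==
stock.owner | cities.id | stock.name
dave | 90 | dave
alice | 5 | eve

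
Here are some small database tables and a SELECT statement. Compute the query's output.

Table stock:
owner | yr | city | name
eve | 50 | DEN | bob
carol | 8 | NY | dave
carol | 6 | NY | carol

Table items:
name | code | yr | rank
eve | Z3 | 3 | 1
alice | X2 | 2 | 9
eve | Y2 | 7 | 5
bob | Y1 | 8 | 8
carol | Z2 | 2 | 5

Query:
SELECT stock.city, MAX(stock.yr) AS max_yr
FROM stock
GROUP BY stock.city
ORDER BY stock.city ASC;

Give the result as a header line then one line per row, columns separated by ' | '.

After GROUP BY (2 rows):
stock.city | max_yr
DEN | 50
NY | 8
After ORDER BY (2 rows):
stock.city | max_yr
DEN | 50
NY | 8

== RESULT ==
stock.city | max_yr
DEN | 50
NY | 8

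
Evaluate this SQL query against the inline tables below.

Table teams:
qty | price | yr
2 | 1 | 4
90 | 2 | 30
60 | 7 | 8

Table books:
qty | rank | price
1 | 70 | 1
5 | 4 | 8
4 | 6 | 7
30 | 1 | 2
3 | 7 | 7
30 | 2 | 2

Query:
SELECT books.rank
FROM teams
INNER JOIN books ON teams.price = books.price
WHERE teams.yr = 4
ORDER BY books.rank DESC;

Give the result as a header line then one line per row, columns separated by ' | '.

== RESULT ==
books.rank
70

Derivation:
After JOIN books (5 rows):
teams.qty | teams.price | teams.yr | books.qty | books.rank | books.price
2 | 1 | 4 | 1 | 70 | 1
90 | 2 | 30 | 30 | 1 | 2
90 | 2 | 30 | 30 | 2 | 2
60 | 7 | 8 | 4 | 6 | 7
60 | 7 | 8 | 3 | 7 | 7
After WHERE (1 rows):
teams.qty | teams.price | teams.yr | books.qty | books.rank | books.price
2 | 1 | 4 | 1 | 70 | 1
After SELECT (1 rows):
books.rank
70
After ORDER BY (1 rows):
books.rank
70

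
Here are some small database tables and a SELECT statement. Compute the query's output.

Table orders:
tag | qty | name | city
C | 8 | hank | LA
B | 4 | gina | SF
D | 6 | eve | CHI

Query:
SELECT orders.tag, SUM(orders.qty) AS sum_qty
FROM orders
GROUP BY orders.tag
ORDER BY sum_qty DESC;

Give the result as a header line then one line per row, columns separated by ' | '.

After GROUP BY (3 rows):
orders.tag | sum_qty
C | 8
B | 4
D | 6
After ORDER BY (3 rows):
orders.tag | sum_qty
C | 8
D | 6
B | 4

== RESULT ==
orders.tag | sum_qty
C | 8
D | 6
B | 4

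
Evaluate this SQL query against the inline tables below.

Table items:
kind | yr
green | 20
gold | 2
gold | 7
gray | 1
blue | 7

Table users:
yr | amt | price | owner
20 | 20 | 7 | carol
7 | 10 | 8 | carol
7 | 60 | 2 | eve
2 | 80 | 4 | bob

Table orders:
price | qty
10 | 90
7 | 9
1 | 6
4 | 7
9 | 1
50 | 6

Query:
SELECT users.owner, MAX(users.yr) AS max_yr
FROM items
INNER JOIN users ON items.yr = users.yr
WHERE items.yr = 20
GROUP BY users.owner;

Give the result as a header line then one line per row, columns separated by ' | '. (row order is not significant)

== RESULT ==
users.owner | max_yr
carol | 20

Derivation:
After JOIN users (6 rows):
items.kind | items.yr | users.yr | users.amt | users.price | users.owner
green | 20 | 20 | 20 | 7 | carol
gold | 2 | 2 | 80 | 4 | bob
gold | 7 | 7 | 10 | 8 | carol
gold | 7 | 7 | 60 | 2 | eve
blue | 7 | 7 | 10 | 8 | carol
blue | 7 | 7 | 60 | 2 | eve
After WHERE (1 rows):
items.kind | items.yr | users.yr | users.amt | users.price | users.owner
green | 20 | 20 | 20 | 7 | carol
After GROUP BY (1 rows):
users.owner | max_yr
carol | 20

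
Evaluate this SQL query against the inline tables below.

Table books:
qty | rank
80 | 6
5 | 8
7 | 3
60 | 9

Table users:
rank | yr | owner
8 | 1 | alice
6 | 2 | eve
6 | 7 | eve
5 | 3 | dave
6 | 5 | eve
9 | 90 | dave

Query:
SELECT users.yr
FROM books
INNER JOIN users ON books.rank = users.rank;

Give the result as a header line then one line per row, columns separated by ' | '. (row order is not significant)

== RESULT ==
users.yr
2
7
5
1
90

Derivation:
After JOIN users (5 rows):
books.qty | books.rank | users.rank | users.yr | users.owner
80 | 6 | 6 | 2 | eve
80 | 6 | 6 | 7 | eve
80 | 6 | 6 | 5 | eve
5 | 8 | 8 | 1 | alice
60 | 9 | 9 | 90 | dave
After SELECT (5 rows):
users.yr
2
7
5
1
90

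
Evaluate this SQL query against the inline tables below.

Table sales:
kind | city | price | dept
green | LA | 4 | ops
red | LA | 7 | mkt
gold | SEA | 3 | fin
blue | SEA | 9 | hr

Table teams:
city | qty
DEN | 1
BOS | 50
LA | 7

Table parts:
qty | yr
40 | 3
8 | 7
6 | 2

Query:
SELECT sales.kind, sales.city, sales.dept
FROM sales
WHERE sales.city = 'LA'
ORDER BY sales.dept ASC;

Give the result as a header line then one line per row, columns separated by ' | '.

== RESULT ==
sales.kind | sales.city | sales.dept
red | LA | mkt
green | LA | ops

Derivation:
After WHERE (2 rows):
sales.kind | sales.city | sales.price | sales.dept
green | LA | 4 | ops
red | LA | 7 | mkt
After SELECT (2 rows):
sales.kind | sales.city | sales.dept
green | LA | ops
red | LA | mkt
After ORDER BY (2 rows):
sales.kind | sales.city | sales.dept
red | LA | mkt
green | LA | ops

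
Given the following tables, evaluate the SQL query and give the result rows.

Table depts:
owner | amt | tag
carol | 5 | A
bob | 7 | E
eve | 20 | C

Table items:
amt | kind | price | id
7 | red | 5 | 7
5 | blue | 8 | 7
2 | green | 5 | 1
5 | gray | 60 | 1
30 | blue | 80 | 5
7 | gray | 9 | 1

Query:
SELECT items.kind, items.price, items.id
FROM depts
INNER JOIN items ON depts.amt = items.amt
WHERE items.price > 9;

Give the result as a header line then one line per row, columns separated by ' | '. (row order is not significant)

== RESULT ==
items.kind | items.price | items.id
gray | 60 | 1

Derivation:
After JOIN items (4 rows):
depts.owner | depts.amt | depts.tag | items.amt | items.kind | items.price | items.id
carol | 5 | A | 5 | blue | 8 | 7
carol | 5 | A | 5 | gray | 60 | 1
bob | 7 | E | 7 | red | 5 | 7
bob | 7 | E | 7 | gray | 9 | 1
After WHERE (1 rows):
depts.owner | depts.amt | depts.tag | items.amt | items.kind | items.price | items.id
carol | 5 | A | 5 | gray | 60 | 1
After SELECT (1 rows):
items.kind | items.price | items.id
gray | 60 | 1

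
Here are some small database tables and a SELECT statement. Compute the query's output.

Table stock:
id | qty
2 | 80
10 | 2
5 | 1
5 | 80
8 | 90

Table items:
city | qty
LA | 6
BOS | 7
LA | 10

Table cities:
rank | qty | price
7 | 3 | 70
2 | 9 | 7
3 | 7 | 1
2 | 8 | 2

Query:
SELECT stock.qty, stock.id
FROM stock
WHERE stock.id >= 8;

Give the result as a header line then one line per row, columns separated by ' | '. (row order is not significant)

After WHERE (2 rows):
stock.id | stock.qty
10 | 2
8 | 90
After SELECT (2 rows):
stock.qty | stock.id
2 | 10
90 | 8

== RESULT ==
stock.qty | stock.id
2 | 10
90 | 8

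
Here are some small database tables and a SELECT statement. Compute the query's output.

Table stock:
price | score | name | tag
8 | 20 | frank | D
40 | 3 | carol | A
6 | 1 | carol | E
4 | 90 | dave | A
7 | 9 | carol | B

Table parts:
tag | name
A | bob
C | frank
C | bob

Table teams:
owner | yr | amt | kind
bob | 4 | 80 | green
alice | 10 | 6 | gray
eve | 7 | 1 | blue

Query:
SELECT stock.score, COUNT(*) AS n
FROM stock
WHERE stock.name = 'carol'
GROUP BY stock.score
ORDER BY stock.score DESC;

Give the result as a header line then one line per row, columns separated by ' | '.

After WHERE (3 rows):
stock.price | stock.score | stock.name | stock.tag
40 | 3 | carol | A
6 | 1 | carol | E
7 | 9 | carol | B
After GROUP BY (3 rows):
stock.score | n
3 | 1
1 | 1
9 | 1
After ORDER BY (3 rows):
stock.score | n
9 | 1
3 | 1
1 | 1

== RESULT ==
stock.score | n
9 | 1
3 | 1
1 | 1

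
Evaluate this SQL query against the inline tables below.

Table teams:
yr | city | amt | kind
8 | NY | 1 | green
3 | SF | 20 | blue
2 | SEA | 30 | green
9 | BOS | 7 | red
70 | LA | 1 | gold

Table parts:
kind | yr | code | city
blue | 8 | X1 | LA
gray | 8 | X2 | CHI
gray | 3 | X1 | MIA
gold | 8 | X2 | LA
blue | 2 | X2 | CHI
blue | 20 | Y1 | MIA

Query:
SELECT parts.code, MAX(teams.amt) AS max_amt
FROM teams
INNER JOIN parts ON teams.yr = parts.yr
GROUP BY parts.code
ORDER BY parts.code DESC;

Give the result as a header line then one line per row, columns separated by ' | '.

== RESULT ==
parts.code | max_amt
X2 | 30
X1 | 20

Derivation:
After JOIN parts (5 rows):
teams.yr | teams.city | teams.amt | teams.kind | parts.kind | parts.yr | parts.code | parts.city
8 | NY | 1 | green | blue | 8 | X1 | LA
8 | NY | 1 | green | gray | 8 | X2 | CHI
8 | NY | 1 | green | gold | 8 | X2 | LA
3 | SF | 20 | blue | gray | 3 | X1 | MIA
2 | SEA | 30 | green | blue | 2 | X2 | CHI
After GROUP BY (2 rows):
parts.code | max_amt
X1 | 20
X2 | 30
After ORDER BY (2 rows):
parts.code | max_amt
X2 | 30
X1 | 20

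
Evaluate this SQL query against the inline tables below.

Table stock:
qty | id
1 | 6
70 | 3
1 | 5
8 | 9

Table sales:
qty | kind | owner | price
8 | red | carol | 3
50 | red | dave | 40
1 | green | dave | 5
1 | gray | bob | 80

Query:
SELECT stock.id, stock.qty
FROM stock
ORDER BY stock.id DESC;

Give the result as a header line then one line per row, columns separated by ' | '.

After SELECT (4 rows):
stock.id | stock.qty
6 | 1
3 | 70
5 | 1
9 | 8
After ORDER BY (4 rows):
stock.id | stock.qty
9 | 8
6 | 1
5 | 1
3 | 70

== RESULT ==
stock.id | stock.qty
9 | 8
6 | 1
5 | 1
3 | 70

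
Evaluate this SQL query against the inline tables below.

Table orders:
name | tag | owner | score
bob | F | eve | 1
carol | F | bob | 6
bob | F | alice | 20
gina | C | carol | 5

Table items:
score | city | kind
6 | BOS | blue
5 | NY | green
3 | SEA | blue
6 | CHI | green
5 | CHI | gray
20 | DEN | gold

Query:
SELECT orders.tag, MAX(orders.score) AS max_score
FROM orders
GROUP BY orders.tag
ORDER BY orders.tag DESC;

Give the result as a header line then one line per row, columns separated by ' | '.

== RESULT ==
orders.tag | max_score
F | 20
C | 5

Derivation:
After GROUP BY (2 rows):
orders.tag | max_score
F | 20
C | 5
After ORDER BY (2 rows):
orders.tag | max_score
F | 20
C | 5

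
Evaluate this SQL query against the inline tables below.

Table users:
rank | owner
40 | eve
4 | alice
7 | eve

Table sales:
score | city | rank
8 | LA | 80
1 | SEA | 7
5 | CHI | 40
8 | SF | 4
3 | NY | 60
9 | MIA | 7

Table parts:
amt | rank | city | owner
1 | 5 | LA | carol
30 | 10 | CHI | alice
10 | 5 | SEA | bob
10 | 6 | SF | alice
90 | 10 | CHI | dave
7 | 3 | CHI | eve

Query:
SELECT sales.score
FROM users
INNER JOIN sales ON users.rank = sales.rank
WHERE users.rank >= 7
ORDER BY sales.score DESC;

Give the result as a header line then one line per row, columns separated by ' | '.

After JOIN sales (4 rows):
users.rank | users.owner | sales.score | sales.city | sales.rank
40 | eve | 5 | CHI | 40
4 | alice | 8 | SF | 4
7 | eve | 1 | SEA | 7
7 | eve | 9 | MIA | 7
After WHERE (3 rows):
users.rank | users.owner | sales.score | sales.city | sales.rank
40 | eve | 5 | CHI | 40
7 | eve | 1 | SEA | 7
7 | eve | 9 | MIA | 7
After SELECT (3 rows):
sales.score
5
1
9
After ORDER BY (3 rows):
sales.score
9
5
1

== RESULT ==
sales.score
9
5
1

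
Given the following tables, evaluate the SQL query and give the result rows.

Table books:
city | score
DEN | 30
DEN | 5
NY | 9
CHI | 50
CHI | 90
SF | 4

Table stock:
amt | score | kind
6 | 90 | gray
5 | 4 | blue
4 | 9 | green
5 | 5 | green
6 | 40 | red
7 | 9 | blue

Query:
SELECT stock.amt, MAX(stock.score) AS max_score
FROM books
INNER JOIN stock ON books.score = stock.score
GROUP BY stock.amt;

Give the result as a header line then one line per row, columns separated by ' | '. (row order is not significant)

== RESULT ==
stock.amt | max_score
5 | 5
4 | 9
7 | 9
6 | 90

Derivation:
After JOIN stock (5 rows):
books.city | books.score | stock.amt | stock.score | stock.kind
DEN | 5 | 5 | 5 | green
NY | 9 | 4 | 9 | green
NY | 9 | 7 | 9 | blue
CHI | 90 | 6 | 90 | gray
SF | 4 | 5 | 4 | blue
After GROUP BY (4 rows):
stock.amt | max_score
5 | 5
4 | 9
7 | 9
6 | 90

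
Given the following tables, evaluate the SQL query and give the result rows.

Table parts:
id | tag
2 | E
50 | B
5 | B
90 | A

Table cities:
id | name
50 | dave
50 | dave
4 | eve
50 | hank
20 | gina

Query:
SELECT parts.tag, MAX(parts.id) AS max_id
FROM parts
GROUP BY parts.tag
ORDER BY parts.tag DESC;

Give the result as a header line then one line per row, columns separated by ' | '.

After GROUP BY (3 rows):
parts.tag | max_id
E | 2
B | 50
A | 90
After ORDER BY (3 rows):
parts.tag | max_id
E | 2
B | 50
A | 90

== RESULT ==
parts.tag | max_id
E | 2
B | 50
A | 90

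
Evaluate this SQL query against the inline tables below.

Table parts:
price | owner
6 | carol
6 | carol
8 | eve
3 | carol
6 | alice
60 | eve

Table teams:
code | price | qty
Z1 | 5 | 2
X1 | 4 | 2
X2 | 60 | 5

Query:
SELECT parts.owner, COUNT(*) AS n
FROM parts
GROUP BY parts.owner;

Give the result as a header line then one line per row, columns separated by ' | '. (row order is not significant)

== RESULT ==
parts.owner | n
carol | 3
eve | 2
alice | 1

Derivation:
After GROUP BY (3 rows):
parts.owner | n
carol | 3
eve | 2
alice | 1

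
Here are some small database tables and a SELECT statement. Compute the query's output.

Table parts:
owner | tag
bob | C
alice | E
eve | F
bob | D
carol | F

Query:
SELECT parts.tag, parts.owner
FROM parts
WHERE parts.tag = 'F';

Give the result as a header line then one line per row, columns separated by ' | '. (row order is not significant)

After WHERE (2 rows):
parts.owner | parts.tag
eve | F
carol | F
After SELECT (2 rows):
parts.tag | parts.owner
F | eve
F | carol

== RESULT ==
parts.tag | parts.owner
F | eve
F | carol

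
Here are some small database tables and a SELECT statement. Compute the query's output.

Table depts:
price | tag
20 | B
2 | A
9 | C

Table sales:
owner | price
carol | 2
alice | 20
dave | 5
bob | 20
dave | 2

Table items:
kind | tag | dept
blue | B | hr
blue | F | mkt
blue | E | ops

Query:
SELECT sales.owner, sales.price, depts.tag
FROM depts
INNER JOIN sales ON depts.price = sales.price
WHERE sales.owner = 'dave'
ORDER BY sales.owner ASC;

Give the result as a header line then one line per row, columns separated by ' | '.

== RESULT ==
sales.owner | sales.price | depts.tag
dave | 2 | A

Derivation:
After JOIN sales (4 rows):
depts.price | depts.tag | sales.owner | sales.price
20 | B | alice | 20
20 | B | bob | 20
2 | A | carol | 2
2 | A | dave | 2
After WHERE (1 rows):
depts.price | depts.tag | sales.owner | sales.price
2 | A | dave | 2
After SELECT (1 rows):
sales.owner | sales.price | depts.tag
dave | 2 | A
After ORDER BY (1 rows):
sales.owner | sales.price | depts.tag
dave | 2 | A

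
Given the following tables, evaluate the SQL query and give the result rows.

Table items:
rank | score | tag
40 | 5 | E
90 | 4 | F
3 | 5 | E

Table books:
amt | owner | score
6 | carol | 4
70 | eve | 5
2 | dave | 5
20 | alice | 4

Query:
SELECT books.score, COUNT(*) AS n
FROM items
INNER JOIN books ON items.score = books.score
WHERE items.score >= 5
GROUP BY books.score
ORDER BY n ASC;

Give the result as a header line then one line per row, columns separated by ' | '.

After JOIN books (6 rows):
items.rank | items.score | items.tag | books.amt | books.owner | books.score
40 | 5 | E | 70 | eve | 5
40 | 5 | E | 2 | dave | 5
90 | 4 | F | 6 | carol | 4
90 | 4 | F | 20 | alice | 4
3 | 5 | E | 70 | eve | 5
3 | 5 | E | 2 | dave | 5
After WHERE (4 rows):
items.rank | items.score | items.tag | books.amt | books.owner | books.score
40 | 5 | E | 70 | eve | 5
40 | 5 | E | 2 | dave | 5
3 | 5 | E | 70 | eve | 5
3 | 5 | E | 2 | dave | 5
After GROUP BY (1 rows):
books.score | n
5 | 4
After ORDER BY (1 rows):
books.score | n
5 | 4

== RESULT ==
books.score | n
5 | 4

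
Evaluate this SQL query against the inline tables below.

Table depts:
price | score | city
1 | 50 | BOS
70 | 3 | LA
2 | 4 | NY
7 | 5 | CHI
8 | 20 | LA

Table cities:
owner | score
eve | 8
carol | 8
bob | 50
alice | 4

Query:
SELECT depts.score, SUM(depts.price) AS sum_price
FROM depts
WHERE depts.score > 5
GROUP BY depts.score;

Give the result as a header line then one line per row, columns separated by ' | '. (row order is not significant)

After WHERE (2 rows):
depts.price | depts.score | depts.city
1 | 50 | BOS
8 | 20 | LA
After GROUP BY (2 rows):
depts.score | sum_price
50 | 1
20 | 8

== RESULT ==
depts.score | sum_price
50 | 1
20 | 8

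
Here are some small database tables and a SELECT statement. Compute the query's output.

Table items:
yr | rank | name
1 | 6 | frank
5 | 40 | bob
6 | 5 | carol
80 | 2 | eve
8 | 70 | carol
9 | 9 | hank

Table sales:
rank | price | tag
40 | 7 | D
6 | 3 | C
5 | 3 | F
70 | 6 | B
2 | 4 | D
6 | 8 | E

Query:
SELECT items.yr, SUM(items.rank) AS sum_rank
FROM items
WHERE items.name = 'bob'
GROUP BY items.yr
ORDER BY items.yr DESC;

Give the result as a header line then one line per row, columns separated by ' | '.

After WHERE (1 rows):
items.yr | items.rank | items.name
5 | 40 | bob
After GROUP BY (1 rows):
items.yr | sum_rank
5 | 40
After ORDER BY (1 rows):
items.yr | sum_rank
5 | 40

== RESULT ==
items.yr | sum_rank
5 | 40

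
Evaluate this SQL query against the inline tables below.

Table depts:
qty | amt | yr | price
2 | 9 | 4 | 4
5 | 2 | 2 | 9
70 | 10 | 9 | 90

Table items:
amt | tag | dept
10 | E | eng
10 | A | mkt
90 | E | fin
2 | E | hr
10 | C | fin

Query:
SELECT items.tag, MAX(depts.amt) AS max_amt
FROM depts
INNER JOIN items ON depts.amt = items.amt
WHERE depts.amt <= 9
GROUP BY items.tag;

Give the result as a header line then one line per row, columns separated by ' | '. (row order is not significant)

After JOIN items (4 rows):
depts.qty | depts.amt | depts.yr | depts.price | items.amt | items.tag | items.dept
5 | 2 | 2 | 9 | 2 | E | hr
70 | 10 | 9 | 90 | 10 | E | eng
70 | 10 | 9 | 90 | 10 | A | mkt
70 | 10 | 9 | 90 | 10 | C | fin
After WHERE (1 rows):
depts.qty | depts.amt | depts.yr | depts.price | items.amt | items.tag | items.dept
5 | 2 | 2 | 9 | 2 | E | hr
After GROUP BY (1 rows):
items.tag | max_amt
E | 2

== RESULT ==
items.tag | max_amt
E | 2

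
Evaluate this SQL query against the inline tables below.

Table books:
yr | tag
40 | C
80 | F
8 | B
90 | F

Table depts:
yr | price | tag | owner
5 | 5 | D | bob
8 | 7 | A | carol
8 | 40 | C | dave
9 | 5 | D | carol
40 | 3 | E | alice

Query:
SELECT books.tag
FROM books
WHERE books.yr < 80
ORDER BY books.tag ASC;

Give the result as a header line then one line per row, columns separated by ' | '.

== RESULT ==
books.tag
B
C

Derivation:
After WHERE (2 rows):
books.yr | books.tag
40 | C
8 | B
After SELECT (2 rows):
books.tag
C
B
After ORDER BY (2 rows):
books.tag
B
C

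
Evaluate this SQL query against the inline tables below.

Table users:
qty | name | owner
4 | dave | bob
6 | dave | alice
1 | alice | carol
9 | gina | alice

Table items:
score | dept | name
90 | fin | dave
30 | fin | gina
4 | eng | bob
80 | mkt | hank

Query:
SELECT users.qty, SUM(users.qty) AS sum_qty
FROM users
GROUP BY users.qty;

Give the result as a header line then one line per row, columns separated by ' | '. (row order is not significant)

After GROUP BY (4 rows):
users.qty | sum_qty
4 | 4
6 | 6
1 | 1
9 | 9

== RESULT ==
users.qty | sum_qty
4 | 4
6 | 6
1 | 1
9 | 9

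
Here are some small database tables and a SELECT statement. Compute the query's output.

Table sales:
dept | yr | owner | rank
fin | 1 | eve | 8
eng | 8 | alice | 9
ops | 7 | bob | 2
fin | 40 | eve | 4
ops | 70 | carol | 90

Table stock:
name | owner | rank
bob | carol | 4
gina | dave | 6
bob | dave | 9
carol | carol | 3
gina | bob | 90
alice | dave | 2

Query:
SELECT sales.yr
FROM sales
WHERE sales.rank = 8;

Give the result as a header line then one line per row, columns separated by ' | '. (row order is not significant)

After WHERE (1 rows):
sales.dept | sales.yr | sales.owner | sales.rank
fin | 1 | eve | 8
After SELECT (1 rows):
sales.yr
1

== RESULT ==
sales.yr
1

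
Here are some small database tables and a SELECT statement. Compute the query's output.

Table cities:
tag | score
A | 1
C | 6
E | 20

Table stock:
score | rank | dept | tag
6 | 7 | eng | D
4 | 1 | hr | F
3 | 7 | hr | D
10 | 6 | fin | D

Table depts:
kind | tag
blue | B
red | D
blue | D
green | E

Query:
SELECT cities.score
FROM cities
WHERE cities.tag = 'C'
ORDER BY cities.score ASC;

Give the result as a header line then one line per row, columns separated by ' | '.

After WHERE (1 rows):
cities.tag | cities.score
C | 6
After SELECT (1 rows):
cities.score
6
After ORDER BY (1 rows):
cities.score
6

== RESULT ==
cities.score
6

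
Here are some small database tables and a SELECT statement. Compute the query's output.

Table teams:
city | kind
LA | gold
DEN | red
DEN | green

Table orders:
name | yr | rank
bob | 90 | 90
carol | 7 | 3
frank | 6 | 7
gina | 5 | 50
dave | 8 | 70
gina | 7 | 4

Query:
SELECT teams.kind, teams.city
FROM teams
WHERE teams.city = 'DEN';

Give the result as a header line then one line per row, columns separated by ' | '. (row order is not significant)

After WHERE (2 rows):
teams.city | teams.kind
DEN | red
DEN | green
After SELECT (2 rows):
teams.kind | teams.city
red | DEN
green | DEN

== RESULT ==
teams.kind | teams.city
red | DEN
green | DEN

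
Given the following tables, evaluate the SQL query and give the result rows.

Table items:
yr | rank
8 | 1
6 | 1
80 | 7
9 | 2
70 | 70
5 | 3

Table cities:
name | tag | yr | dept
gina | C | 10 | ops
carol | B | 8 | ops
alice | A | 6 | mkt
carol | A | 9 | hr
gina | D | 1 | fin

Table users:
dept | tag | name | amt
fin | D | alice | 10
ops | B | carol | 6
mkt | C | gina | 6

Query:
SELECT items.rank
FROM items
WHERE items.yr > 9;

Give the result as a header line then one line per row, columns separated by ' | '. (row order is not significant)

After WHERE (2 rows):
items.yr | items.rank
80 | 7
70 | 70
After SELECT (2 rows):
items.rank
7
70

== RESULT ==
items.rank
7
70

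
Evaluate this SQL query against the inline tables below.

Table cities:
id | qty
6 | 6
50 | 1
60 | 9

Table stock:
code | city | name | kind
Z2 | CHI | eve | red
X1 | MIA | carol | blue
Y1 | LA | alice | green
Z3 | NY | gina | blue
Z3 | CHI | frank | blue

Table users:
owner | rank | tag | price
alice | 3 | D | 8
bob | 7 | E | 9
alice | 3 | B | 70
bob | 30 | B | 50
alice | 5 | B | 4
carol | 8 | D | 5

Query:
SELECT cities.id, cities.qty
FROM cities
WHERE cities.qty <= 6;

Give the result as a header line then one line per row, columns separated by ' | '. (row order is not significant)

== RESULT ==
cities.id | cities.qty
6 | 6
50 | 1

Derivation:
After WHERE (2 rows):
cities.id | cities.qty
6 | 6
50 | 1
After SELECT (2 rows):
cities.id | cities.qty
6 | 6
50 | 1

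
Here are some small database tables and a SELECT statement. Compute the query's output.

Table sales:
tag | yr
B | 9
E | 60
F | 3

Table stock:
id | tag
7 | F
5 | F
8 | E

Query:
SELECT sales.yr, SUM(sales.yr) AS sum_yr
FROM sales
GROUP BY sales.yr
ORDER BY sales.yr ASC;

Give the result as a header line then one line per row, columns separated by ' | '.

== RESULT ==
sales.yr | sum_yr
3 | 3
9 | 9
60 | 60

Derivation:
After GROUP BY (3 rows):
sales.yr | sum_yr
9 | 9
60 | 60
3 | 3
After ORDER BY (3 rows):
sales.yr | sum_yr
3 | 3
9 | 9
60 | 60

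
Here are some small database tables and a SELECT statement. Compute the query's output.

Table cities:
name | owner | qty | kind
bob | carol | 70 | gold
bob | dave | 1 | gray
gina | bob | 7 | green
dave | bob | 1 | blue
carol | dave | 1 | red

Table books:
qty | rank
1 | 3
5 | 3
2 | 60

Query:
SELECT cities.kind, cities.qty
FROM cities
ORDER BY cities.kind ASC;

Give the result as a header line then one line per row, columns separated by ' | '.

== RESULT ==
cities.kind | cities.qty
blue | 1
gold | 70
gray | 1
green | 7
red | 1

Derivation:
After SELECT (5 rows):
cities.kind | cities.qty
gold | 70
gray | 1
green | 7
blue | 1
red | 1
After ORDER BY (5 rows):
cities.kind | cities.qty
blue | 1
gold | 70
gray | 1
green | 7
red | 1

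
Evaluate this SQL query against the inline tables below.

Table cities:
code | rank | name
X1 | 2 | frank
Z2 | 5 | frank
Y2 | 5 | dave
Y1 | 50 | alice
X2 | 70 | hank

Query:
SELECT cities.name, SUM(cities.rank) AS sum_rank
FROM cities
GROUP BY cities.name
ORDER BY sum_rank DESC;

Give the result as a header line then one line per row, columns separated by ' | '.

== RESULT ==
cities.name | sum_rank
hank | 70
alice | 50
frank | 7
dave | 5

Derivation:
After GROUP BY (4 rows):
cities.name | sum_rank
frank | 7
dave | 5
alice | 50
hank | 70
After ORDER BY (4 rows):
cities.name | sum_rank
hank | 70
alice | 50
frank | 7
dave | 5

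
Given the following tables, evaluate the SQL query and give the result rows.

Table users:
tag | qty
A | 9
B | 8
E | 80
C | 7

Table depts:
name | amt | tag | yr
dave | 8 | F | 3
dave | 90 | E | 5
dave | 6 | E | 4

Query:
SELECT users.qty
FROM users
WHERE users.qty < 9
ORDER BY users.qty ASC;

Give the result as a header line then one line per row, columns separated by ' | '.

== RESULT ==
users.qty
7
8

Derivation:
After WHERE (2 rows):
users.tag | users.qty
B | 8
C | 7
After SELECT (2 rows):
users.qty
8
7
After ORDER BY (2 rows):
users.qty
7
8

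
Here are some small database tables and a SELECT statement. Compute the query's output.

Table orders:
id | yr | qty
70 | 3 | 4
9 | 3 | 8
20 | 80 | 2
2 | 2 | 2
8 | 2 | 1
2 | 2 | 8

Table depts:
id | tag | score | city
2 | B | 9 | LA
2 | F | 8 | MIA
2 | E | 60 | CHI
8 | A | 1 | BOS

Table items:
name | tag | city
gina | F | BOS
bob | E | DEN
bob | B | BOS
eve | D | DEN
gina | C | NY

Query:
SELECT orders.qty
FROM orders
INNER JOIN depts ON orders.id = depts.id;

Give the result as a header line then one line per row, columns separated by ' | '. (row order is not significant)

After JOIN depts (7 rows):
orders.id | orders.yr | orders.qty | depts.id | depts.tag | depts.score | depts.city
2 | 2 | 2 | 2 | B | 9 | LA
2 | 2 | 2 | 2 | F | 8 | MIA
2 | 2 | 2 | 2 | E | 60 | CHI
8 | 2 | 1 | 8 | A | 1 | BOS
2 | 2 | 8 | 2 | B | 9 | LA
2 | 2 | 8 | 2 | F | 8 | MIA
2 | 2 | 8 | 2 | E | 60 | CHI
After SELECT (7 rows):
orders.qty
2
2
2
1
8
8
8

== RESULT ==
orders.qty
2
2
2
1
8
8
8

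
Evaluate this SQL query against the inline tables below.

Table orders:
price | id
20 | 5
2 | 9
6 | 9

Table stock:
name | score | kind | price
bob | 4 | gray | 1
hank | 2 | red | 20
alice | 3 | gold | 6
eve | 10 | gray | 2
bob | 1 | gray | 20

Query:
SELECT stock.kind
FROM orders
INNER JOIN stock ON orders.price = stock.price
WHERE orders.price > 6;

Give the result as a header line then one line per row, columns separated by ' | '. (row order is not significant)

After JOIN stock (4 rows):
orders.price | orders.id | stock.name | stock.score | stock.kind | stock.price
20 | 5 | hank | 2 | red | 20
20 | 5 | bob | 1 | gray | 20
2 | 9 | eve | 10 | gray | 2
6 | 9 | alice | 3 | gold | 6
After WHERE (2 rows):
orders.price | orders.id | stock.name | stock.score | stock.kind | stock.price
20 | 5 | hank | 2 | red | 20
20 | 5 | bob | 1 | gray | 20
After SELECT (2 rows):
stock.kind
red
gray

== RESULT ==
stock.kind
red
gray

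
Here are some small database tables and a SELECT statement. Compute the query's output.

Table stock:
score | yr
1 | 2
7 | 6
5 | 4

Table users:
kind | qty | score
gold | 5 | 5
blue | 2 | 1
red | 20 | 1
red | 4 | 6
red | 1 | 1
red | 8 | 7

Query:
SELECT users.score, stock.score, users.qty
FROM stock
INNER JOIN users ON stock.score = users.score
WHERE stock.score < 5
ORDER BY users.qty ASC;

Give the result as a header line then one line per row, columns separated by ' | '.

== RESULT ==
users.score | stock.score | users.qty
1 | 1 | 1
1 | 1 | 2
1 | 1 | 20

Derivation:
After JOIN users (5 rows):
stock.score | stock.yr | users.kind | users.qty | users.score
1 | 2 | blue | 2 | 1
1 | 2 | red | 20 | 1
1 | 2 | red | 1 | 1
7 | 6 | red | 8 | 7
5 | 4 | gold | 5 | 5
After WHERE (3 rows):
stock.score | stock.yr | users.kind | users.qty | users.score
1 | 2 | blue | 2 | 1
1 | 2 | red | 20 | 1
1 | 2 | red | 1 | 1
After SELECT (3 rows):
users.score | stock.score | users.qty
1 | 1 | 2
1 | 1 | 20
1 | 1 | 1
After ORDER BY (3 rows):
users.score | stock.score | users.qty
1 | 1 | 1
1 | 1 | 2
1 | 1 | 20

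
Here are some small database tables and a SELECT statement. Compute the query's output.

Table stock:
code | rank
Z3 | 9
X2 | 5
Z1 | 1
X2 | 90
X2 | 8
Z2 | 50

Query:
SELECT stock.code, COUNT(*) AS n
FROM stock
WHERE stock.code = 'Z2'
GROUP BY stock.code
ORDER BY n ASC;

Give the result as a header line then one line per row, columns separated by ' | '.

After WHERE (1 rows):
stock.code | stock.rank
Z2 | 50
After GROUP BY (1 rows):
stock.code | n
Z2 | 1
After ORDER BY (1 rows):
stock.code | n
Z2 | 1

== RESULT ==
stock.code | n
Z2 | 1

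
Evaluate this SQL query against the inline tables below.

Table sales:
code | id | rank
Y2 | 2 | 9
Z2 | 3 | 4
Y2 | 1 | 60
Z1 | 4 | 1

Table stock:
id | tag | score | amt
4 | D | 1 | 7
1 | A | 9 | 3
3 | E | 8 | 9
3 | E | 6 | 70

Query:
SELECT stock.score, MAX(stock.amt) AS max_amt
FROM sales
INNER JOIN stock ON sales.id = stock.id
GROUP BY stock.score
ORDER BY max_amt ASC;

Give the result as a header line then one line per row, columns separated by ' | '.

After JOIN stock (4 rows):
sales.code | sales.id | sales.rank | stock.id | stock.tag | stock.score | stock.amt
Z2 | 3 | 4 | 3 | E | 8 | 9
Z2 | 3 | 4 | 3 | E | 6 | 70
Y2 | 1 | 60 | 1 | A | 9 | 3
Z1 | 4 | 1 | 4 | D | 1 | 7
After GROUP BY (4 rows):
stock.score | max_amt
8 | 9
6 | 70
9 | 3
1 | 7
After ORDER BY (4 rows):
stock.score | max_amt
9 | 3
1 | 7
8 | 9
6 | 70

== RESULT ==
stock.score | max_amt
9 | 3
1 | 7
8 | 9
6 | 70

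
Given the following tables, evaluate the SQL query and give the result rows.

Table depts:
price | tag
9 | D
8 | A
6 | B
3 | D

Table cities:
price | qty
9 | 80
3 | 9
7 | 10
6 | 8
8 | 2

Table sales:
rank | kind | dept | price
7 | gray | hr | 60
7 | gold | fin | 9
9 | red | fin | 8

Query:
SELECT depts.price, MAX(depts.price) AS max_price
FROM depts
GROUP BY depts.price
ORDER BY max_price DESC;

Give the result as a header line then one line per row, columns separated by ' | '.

== RESULT ==
depts.price | max_price
9 | 9
8 | 8
6 | 6
3 | 3

Derivation:
After GROUP BY (4 rows):
depts.price | max_price
9 | 9
8 | 8
6 | 6
3 | 3
After ORDER BY (4 rows):
depts.price | max_price
9 | 9
8 | 8
6 | 6
3 | 3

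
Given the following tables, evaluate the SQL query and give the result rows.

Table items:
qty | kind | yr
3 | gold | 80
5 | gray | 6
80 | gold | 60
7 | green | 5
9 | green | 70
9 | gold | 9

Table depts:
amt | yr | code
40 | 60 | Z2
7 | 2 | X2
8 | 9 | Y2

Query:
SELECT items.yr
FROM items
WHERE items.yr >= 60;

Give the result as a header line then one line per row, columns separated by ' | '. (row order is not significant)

After WHERE (3 rows):
items.qty | items.kind | items.yr
3 | gold | 80
80 | gold | 60
9 | green | 70
After SELECT (3 rows):
items.yr
80
60
70

== RESULT ==
items.yr
80
60
70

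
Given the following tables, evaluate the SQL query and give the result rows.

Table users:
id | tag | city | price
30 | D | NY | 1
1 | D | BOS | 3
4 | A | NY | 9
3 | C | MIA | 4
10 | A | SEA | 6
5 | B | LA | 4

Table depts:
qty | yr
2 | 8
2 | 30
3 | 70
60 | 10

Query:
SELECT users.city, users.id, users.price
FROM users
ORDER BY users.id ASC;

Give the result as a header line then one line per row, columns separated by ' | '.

After SELECT (6 rows):
users.city | users.id | users.price
NY | 30 | 1
BOS | 1 | 3
NY | 4 | 9
MIA | 3 | 4
SEA | 10 | 6
LA | 5 | 4
After ORDER BY (6 rows):
users.city | users.id | users.price
BOS | 1 | 3
MIA | 3 | 4
NY | 4 | 9
LA | 5 | 4
SEA | 10 | 6
NY | 30 | 1

== RESULT ==
users.city | users.id | users.price
BOS | 1 | 3
MIA | 3 | 4
NY | 4 | 9
LA | 5 | 4
SEA | 10 | 6
NY | 30 | 1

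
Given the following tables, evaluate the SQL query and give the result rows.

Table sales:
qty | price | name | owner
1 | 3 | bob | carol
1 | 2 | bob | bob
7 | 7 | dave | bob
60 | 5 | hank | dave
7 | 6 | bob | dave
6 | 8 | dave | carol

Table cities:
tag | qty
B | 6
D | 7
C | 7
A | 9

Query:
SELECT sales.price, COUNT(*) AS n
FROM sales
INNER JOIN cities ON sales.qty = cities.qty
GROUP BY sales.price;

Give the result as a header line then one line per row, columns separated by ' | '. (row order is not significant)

After JOIN cities (5 rows):
sales.qty | sales.price | sales.name | sales.owner | cities.tag | cities.qty
7 | 7 | dave | bob | D | 7
7 | 7 | dave | bob | C | 7
7 | 6 | bob | dave | D | 7
7 | 6 | bob | dave | C | 7
6 | 8 | dave | carol | B | 6
After GROUP BY (3 rows):
sales.price | n
7 | 2
6 | 2
8 | 1

== RESULT ==
sales.price | n
7 | 2
6 | 2
8 | 1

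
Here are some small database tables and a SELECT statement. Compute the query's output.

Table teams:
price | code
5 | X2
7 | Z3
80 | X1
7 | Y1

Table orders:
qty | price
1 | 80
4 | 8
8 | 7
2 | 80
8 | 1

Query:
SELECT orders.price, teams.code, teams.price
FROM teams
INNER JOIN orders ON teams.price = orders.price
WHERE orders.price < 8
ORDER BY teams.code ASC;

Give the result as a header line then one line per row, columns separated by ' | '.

After JOIN orders (4 rows):
teams.price | teams.code | orders.qty | orders.price
7 | Z3 | 8 | 7
80 | X1 | 1 | 80
80 | X1 | 2 | 80
7 | Y1 | 8 | 7
After WHERE (2 rows):
teams.price | teams.code | orders.qty | orders.price
7 | Z3 | 8 | 7
7 | Y1 | 8 | 7
After SELECT (2 rows):
orders.price | teams.code | teams.price
7 | Z3 | 7
7 | Y1 | 7
After ORDER BY (2 rows):
orders.price | teams.code | teams.price
7 | Y1 | 7
7 | Z3 | 7

== RESULT ==
orders.price | teams.code | teams.price
7 | Y1 | 7
7 | Z3 | 7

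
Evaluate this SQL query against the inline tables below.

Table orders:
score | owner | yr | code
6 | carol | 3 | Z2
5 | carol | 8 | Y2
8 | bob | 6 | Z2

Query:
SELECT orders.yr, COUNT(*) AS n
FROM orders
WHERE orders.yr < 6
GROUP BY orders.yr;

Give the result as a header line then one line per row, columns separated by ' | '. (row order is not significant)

== RESULT ==
orders.yr | n
3 | 1

Derivation:
After WHERE (1 rows):
orders.score | orders.owner | orders.yr | orders.code
6 | carol | 3 | Z2
After GROUP BY (1 rows):
orders.yr | n
3 | 1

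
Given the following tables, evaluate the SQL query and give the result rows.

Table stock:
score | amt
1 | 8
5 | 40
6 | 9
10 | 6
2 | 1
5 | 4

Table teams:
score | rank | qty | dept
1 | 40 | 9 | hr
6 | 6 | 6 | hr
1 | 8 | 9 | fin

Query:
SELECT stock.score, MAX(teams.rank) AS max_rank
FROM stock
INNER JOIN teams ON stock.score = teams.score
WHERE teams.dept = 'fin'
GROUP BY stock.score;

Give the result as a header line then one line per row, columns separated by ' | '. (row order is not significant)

After JOIN teams (3 rows):
stock.score | stock.amt | teams.score | teams.rank | teams.qty | teams.dept
1 | 8 | 1 | 40 | 9 | hr
1 | 8 | 1 | 8 | 9 | fin
6 | 9 | 6 | 6 | 6 | hr
After WHERE (1 rows):
stock.score | stock.amt | teams.score | teams.rank | teams.qty | teams.dept
1 | 8 | 1 | 8 | 9 | fin
After GROUP BY (1 rows):
stock.score | max_rank
1 | 8

== RESULT ==
stock.score | max_rank
1 | 8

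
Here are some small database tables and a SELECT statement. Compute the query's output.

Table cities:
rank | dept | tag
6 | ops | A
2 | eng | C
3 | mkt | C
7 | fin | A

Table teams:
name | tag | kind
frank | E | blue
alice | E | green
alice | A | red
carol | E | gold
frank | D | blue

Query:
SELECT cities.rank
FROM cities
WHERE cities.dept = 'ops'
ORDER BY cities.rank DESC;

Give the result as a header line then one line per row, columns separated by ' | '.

After WHERE (1 rows):
cities.rank | cities.dept | cities.tag
6 | ops | A
After SELECT (1 rows):
cities.rank
6
After ORDER BY (1 rows):
cities.rank
6

== RESULT ==
cities.rank
6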